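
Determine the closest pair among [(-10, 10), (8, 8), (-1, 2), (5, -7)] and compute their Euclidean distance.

Computing all pairwise distances among 4 points:

d((-10, 10), (8, 8)) = 18.1108
d((-10, 10), (-1, 2)) = 12.0416
d((-10, 10), (5, -7)) = 22.6716
d((8, 8), (-1, 2)) = 10.8167 <-- minimum
d((8, 8), (5, -7)) = 15.2971
d((-1, 2), (5, -7)) = 10.8167 <-- minimum

Minimum distance: 10.8167 (tie among 2 pairs: (8, 8) and (-1, 2); (-1, 2) and (5, -7))

The minimum Euclidean distance is 10.8167. There is a tie: 2 pairs achieve this minimum — (8, 8) and (-1, 2); (-1, 2) and (5, -7). Any of these is a valid closest pair. For 4 points, brute-force pairwise comparison is shown above. For large n, the divide-and-conquer algorithm (sort by x, recurse on halves, check the dividing strip) achieves O(n log n).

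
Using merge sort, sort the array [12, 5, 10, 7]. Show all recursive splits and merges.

Merge sort trace:

Split: [12, 5, 10, 7] -> [12, 5] and [10, 7]
  Split: [12, 5] -> [12] and [5]
  Merge: [12] + [5] -> [5, 12]
  Split: [10, 7] -> [10] and [7]
  Merge: [10] + [7] -> [7, 10]
Merge: [5, 12] + [7, 10] -> [5, 7, 10, 12]

Final sorted array: [5, 7, 10, 12]

The merge sort proceeds by recursively splitting the array and merging sorted halves.
After all merges, the sorted array is [5, 7, 10, 12].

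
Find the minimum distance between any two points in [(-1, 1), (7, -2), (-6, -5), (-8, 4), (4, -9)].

Computing all pairwise distances among 5 points:

d((-1, 1), (7, -2)) = 8.544
d((-1, 1), (-6, -5)) = 7.8102
d((-1, 1), (-8, 4)) = 7.6158 <-- minimum
d((-1, 1), (4, -9)) = 11.1803
d((7, -2), (-6, -5)) = 13.3417
d((7, -2), (-8, 4)) = 16.1555
d((7, -2), (4, -9)) = 7.6158 <-- minimum
d((-6, -5), (-8, 4)) = 9.2195
d((-6, -5), (4, -9)) = 10.7703
d((-8, 4), (4, -9)) = 17.6918

Minimum distance: 7.6158 (tie among 2 pairs: (-1, 1) and (-8, 4); (7, -2) and (4, -9))

The minimum Euclidean distance is 7.6158. There is a tie: 2 pairs achieve this minimum — (-1, 1) and (-8, 4); (7, -2) and (4, -9). Any of these is a valid closest pair. For 5 points, brute-force pairwise comparison is shown above. For large n, the divide-and-conquer algorithm (sort by x, recurse on halves, check the dividing strip) achieves O(n log n).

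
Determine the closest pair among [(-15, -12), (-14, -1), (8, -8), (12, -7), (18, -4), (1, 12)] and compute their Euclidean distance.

Computing all pairwise distances among 6 points:

d((-15, -12), (-14, -1)) = 11.0454
d((-15, -12), (8, -8)) = 23.3452
d((-15, -12), (12, -7)) = 27.4591
d((-15, -12), (18, -4)) = 33.9559
d((-15, -12), (1, 12)) = 28.8444
d((-14, -1), (8, -8)) = 23.0868
d((-14, -1), (12, -7)) = 26.6833
d((-14, -1), (18, -4)) = 32.1403
d((-14, -1), (1, 12)) = 19.8494
d((8, -8), (12, -7)) = 4.1231 <-- minimum
d((8, -8), (18, -4)) = 10.7703
d((8, -8), (1, 12)) = 21.1896
d((12, -7), (18, -4)) = 6.7082
d((12, -7), (1, 12)) = 21.9545
d((18, -4), (1, 12)) = 23.3452

Closest pair: (8, -8) and (12, -7) with distance 4.1231

The closest pair is (8, -8) and (12, -7) with Euclidean distance 4.1231. For 6 points, brute-force pairwise comparison is shown above. For large n, the divide-and-conquer algorithm (sort by x, recurse on halves, check the dividing strip) achieves O(n log n).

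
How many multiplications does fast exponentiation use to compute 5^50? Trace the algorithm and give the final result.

Computing 5^50 by squaring (build up from 5^1; each line after the first costs one multiplication):

5^1 = 5
5^2 = (5^1)^2 = 5^2 = 25
5^3 = 5 * 5^2 = 5 * 25 = 125
5^6 = (5^3)^2 = 125^2 = 15625
5^12 = (5^6)^2 = 15625^2 = 244140625
5^24 = (5^12)^2 = 244140625^2 = 59604644775390625
5^25 = 5 * 5^24 = 5 * 59604644775390625 = 298023223876953125
5^50 = (5^25)^2 = 298023223876953125^2 = 88817841970012523233890533447265625

Result: 88817841970012523233890533447265625
Multiplications needed: 7 (7 lines after 5^1)

5^50 = 88817841970012523233890533447265625. Using exponentiation by squaring, this requires 7 multiplications. The key idea: if the exponent is even, square the half-power; if odd, multiply by the base once.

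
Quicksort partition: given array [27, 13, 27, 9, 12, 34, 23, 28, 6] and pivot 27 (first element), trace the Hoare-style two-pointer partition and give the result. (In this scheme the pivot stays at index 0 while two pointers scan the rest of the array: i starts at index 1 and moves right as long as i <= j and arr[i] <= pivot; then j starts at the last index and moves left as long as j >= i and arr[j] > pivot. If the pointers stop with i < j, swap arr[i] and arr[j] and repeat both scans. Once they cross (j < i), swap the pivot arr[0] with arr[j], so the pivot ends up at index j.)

Hoare-style two-pointer partition with pivot = 27:

Initial array: [27, 13, 27, 9, 12, 34, 23, 28, 6]

Pointers start at i = 1, j = 8.
i stops at index 5 (arr[5]=34 > 27), j stops at index 8 (arr[8]=6 <= 27): swap arr[5] and arr[8], array becomes [27, 13, 27, 9, 12, 6, 23, 28, 34]
i ends at 7, j ends at 6: the pointers have crossed (j < i), so scanning stops.

Swap pivot arr[0] with arr[6] to place pivot at position 6: [23, 13, 27, 9, 12, 6, 27, 28, 34]
Pivot position: 6

After partitioning with pivot 27, the array becomes [23, 13, 27, 9, 12, 6, 27, 28, 34]. The pivot is placed at index 6. All elements to the left of the pivot are <= 27, and all elements to the right are > 27.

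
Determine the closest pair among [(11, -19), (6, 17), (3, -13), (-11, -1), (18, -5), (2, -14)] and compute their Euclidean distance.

Computing all pairwise distances among 6 points:

d((11, -19), (6, 17)) = 36.3456
d((11, -19), (3, -13)) = 10.0
d((11, -19), (-11, -1)) = 28.4253
d((11, -19), (18, -5)) = 15.6525
d((11, -19), (2, -14)) = 10.2956
d((6, 17), (3, -13)) = 30.1496
d((6, 17), (-11, -1)) = 24.7588
d((6, 17), (18, -5)) = 25.0599
d((6, 17), (2, -14)) = 31.257
d((3, -13), (-11, -1)) = 18.4391
d((3, -13), (18, -5)) = 17.0
d((3, -13), (2, -14)) = 1.4142 <-- minimum
d((-11, -1), (18, -5)) = 29.2746
d((-11, -1), (2, -14)) = 18.3848
d((18, -5), (2, -14)) = 18.3576

Closest pair: (3, -13) and (2, -14) with distance 1.4142

The closest pair is (3, -13) and (2, -14) with Euclidean distance 1.4142. For 6 points, brute-force pairwise comparison is shown above. For large n, the divide-and-conquer algorithm (sort by x, recurse on halves, check the dividing strip) achieves O(n log n).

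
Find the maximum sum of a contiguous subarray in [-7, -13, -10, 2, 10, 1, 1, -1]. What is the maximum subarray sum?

Using Kadane's algorithm on [-7, -13, -10, 2, 10, 1, 1, -1]:

Scanning through the array:
Position 1 (value -13): max_ending_here = -13, max_so_far = -7
Position 2 (value -10): max_ending_here = -10, max_so_far = -7
Position 3 (value 2): max_ending_here = 2, max_so_far = 2
Position 4 (value 10): max_ending_here = 12, max_so_far = 12
Position 5 (value 1): max_ending_here = 13, max_so_far = 13
Position 6 (value 1): max_ending_here = 14, max_so_far = 14
Position 7 (value -1): max_ending_here = 13, max_so_far = 14

Maximum subarray: [2, 10, 1, 1]
Maximum sum: 14

The maximum subarray is [2, 10, 1, 1] with sum 14. This subarray runs from index 3 to index 6.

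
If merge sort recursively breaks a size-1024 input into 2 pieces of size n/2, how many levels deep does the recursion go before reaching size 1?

For divide and conquer with division factor 2:

Problem sizes at each level:
Level 0: 1024
Level 1: 512
Level 2: 256
Level 3: 128
Level 4: 64
Level 5: 32
Level 6: 16
Level 7: 8
Level 8: 4
Level 9: 2
Level 10: 1

The root is level 0 and the size-1 base case is level 10 (the tree spans levels 0 through 10, i.e. 11 levels counting the root), so the depth is the number of divisions: log_2(1024) = 10

The recursion tree depth is log_2(1024) = 10. At each level, the problem size is divided by 2, so it takes 10 divisions to reduce to a base case of size 1. The algorithm makes 2 recursive calls at each level.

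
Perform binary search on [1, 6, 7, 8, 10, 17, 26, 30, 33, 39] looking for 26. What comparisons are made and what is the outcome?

Binary search for 26 in [1, 6, 7, 8, 10, 17, 26, 30, 33, 39]:

lo=0, hi=9, mid=4, arr[mid]=10 -> 10 < 26, search right half
lo=5, hi=9, mid=7, arr[mid]=30 -> 30 > 26, search left half
lo=5, hi=6, mid=5, arr[mid]=17 -> 17 < 26, search right half
lo=6, hi=6, mid=6, arr[mid]=26 -> Found target at index 6!

Binary search finds 26 at index 6 after 4 comparisons. The search repeatedly halves the search space by comparing with the middle element.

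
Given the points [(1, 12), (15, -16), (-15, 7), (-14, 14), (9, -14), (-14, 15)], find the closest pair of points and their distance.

Computing all pairwise distances among 6 points:

d((1, 12), (15, -16)) = 31.305
d((1, 12), (-15, 7)) = 16.7631
d((1, 12), (-14, 14)) = 15.1327
d((1, 12), (9, -14)) = 27.2029
d((1, 12), (-14, 15)) = 15.2971
d((15, -16), (-15, 7)) = 37.8021
d((15, -16), (-14, 14)) = 41.7253
d((15, -16), (9, -14)) = 6.3246
d((15, -16), (-14, 15)) = 42.45
d((-15, 7), (-14, 14)) = 7.0711
d((-15, 7), (9, -14)) = 31.8904
d((-15, 7), (-14, 15)) = 8.0623
d((-14, 14), (9, -14)) = 36.2353
d((-14, 14), (-14, 15)) = 1.0 <-- minimum
d((9, -14), (-14, 15)) = 37.0135

Closest pair: (-14, 14) and (-14, 15) with distance 1.0

The closest pair is (-14, 14) and (-14, 15) with Euclidean distance 1.0. For 6 points, brute-force pairwise comparison is shown above. For large n, the divide-and-conquer algorithm (sort by x, recurse on halves, check the dividing strip) achieves O(n log n).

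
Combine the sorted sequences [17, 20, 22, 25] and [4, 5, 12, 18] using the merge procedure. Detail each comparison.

Merging process:

Compare 17 vs 4: take 4 from right. Merged: [4]
Compare 17 vs 5: take 5 from right. Merged: [4, 5]
Compare 17 vs 12: take 12 from right. Merged: [4, 5, 12]
Compare 17 vs 18: take 17 from left. Merged: [4, 5, 12, 17]
Compare 20 vs 18: take 18 from right. Merged: [4, 5, 12, 17, 18]
Append remaining from left: [20, 22, 25]. Merged: [4, 5, 12, 17, 18, 20, 22, 25]

Final merged array: [4, 5, 12, 17, 18, 20, 22, 25]
Total comparisons: 5

The merged array is [4, 5, 12, 17, 18, 20, 22, 25], requiring 5 comparisons. The merge step runs in O(n) time where n is the total number of elements.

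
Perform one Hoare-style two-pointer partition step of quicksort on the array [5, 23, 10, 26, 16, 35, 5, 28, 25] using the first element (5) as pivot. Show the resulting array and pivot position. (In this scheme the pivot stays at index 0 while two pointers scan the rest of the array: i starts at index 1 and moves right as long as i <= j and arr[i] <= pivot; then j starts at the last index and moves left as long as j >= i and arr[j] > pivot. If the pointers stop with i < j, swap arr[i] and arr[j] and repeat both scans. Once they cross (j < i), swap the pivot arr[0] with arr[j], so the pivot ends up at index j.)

Hoare-style two-pointer partition with pivot = 5:

Initial array: [5, 23, 10, 26, 16, 35, 5, 28, 25]

Pointers start at i = 1, j = 8.
i stops at index 1 (arr[1]=23 > 5), j stops at index 6 (arr[6]=5 <= 5): swap arr[1] and arr[6], array becomes [5, 5, 10, 26, 16, 35, 23, 28, 25]
i ends at 2, j ends at 1: the pointers have crossed (j < i), so scanning stops.

Swap pivot arr[0] with arr[1] to place pivot at position 1: [5, 5, 10, 26, 16, 35, 23, 28, 25]
Pivot position: 1

After partitioning with pivot 5, the array becomes [5, 5, 10, 26, 16, 35, 23, 28, 25]. The pivot is placed at index 1. All elements to the left of the pivot are <= 5, and all elements to the right are > 5.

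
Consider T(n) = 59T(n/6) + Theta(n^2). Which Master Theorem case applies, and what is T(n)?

Master Theorem for T(n) = 59T(n/6) + O(n^2):

a = 59, b = 6, c = 2
log_b(a) = log_6(59) = 2.2757

Case 1: c = 2 < log_6(59) = 2.2757
T(n) = O(n^(log_6 59))

For T(n) = 59T(n/6) + O(n^2): log_6(59) = 2.2757. This is Case 1 of the Master Theorem (c < log_b(a), work dominated by leaves), giving O(n^(log_6 59)).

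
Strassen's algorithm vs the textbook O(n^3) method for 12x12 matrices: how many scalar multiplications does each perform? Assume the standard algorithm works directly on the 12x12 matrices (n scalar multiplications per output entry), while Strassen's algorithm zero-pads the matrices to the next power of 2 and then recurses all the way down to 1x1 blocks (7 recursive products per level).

Matrix multiplication for 12x12 matrices:

Strassen's algorithm requires power-of-2 dimensions. Pad 12x12 to 16x16 (next power of 2).

Standard algorithm: 12^3 = 1728 multiplications
Strassen's algorithm: 7^(log2(16)) = 7^4 = 2401 multiplications
Difference: 1728 - 2401 = -673 (Strassen uses MORE here due to padding overhead — for small or just-over-power-of-2 n, padding can outweigh the per-level savings)

Standard: 1728 multiplications (12^3). Strassen: 2401 multiplications (7^4, after padding to 16x16). Strassen reduces 8 recursive multiplications to 7 at each level.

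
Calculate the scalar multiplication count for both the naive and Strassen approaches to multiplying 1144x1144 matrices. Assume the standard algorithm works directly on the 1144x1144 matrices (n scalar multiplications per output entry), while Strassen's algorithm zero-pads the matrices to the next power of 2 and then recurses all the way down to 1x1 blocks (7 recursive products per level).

Matrix multiplication for 1144x1144 matrices:

Strassen's algorithm requires power-of-2 dimensions. Pad 1144x1144 to 2048x2048 (next power of 2).

Standard algorithm: 1144^3 = 1497193984 multiplications
Strassen's algorithm: 7^(log2(2048)) = 7^11 = 1977326743 multiplications
Difference: 1497193984 - 1977326743 = -480132759 (Strassen uses MORE here due to padding overhead — for small or just-over-power-of-2 n, padding can outweigh the per-level savings)

Standard: 1497193984 multiplications (1144^3). Strassen: 1977326743 multiplications (7^11, after padding to 2048x2048). Strassen reduces 8 recursive multiplications to 7 at each level.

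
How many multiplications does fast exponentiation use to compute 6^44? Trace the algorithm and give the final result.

Computing 6^44 by squaring (build up from 6^1; each line after the first costs one multiplication):

6^1 = 6
6^2 = (6^1)^2 = 6^2 = 36
6^4 = (6^2)^2 = 36^2 = 1296
6^5 = 6 * 6^4 = 6 * 1296 = 7776
6^10 = (6^5)^2 = 7776^2 = 60466176
6^11 = 6 * 6^10 = 6 * 60466176 = 362797056
6^22 = (6^11)^2 = 362797056^2 = 131621703842267136
6^44 = (6^22)^2 = 131621703842267136^2 = 17324272922341479351919144385642496

Result: 17324272922341479351919144385642496
Multiplications needed: 7 (7 lines after 6^1)

6^44 = 17324272922341479351919144385642496. Using exponentiation by squaring, this requires 7 multiplications. The key idea: if the exponent is even, square the half-power; if odd, multiply by the base once.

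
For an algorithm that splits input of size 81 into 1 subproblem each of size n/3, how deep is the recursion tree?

For divide and conquer with division factor 3:

Problem sizes at each level:
Level 0: 81
Level 1: 27
Level 2: 9
Level 3: 3
Level 4: 1

The root is level 0 and the size-1 base case is level 4 (the tree spans levels 0 through 4, i.e. 5 levels counting the root), so the depth is the number of divisions: log_3(81) = 4

The recursion tree depth is log_3(81) = 4. At each level, the problem size is divided by 3, so it takes 4 divisions to reduce to a base case of size 1. The algorithm makes 1 recursive call at each level.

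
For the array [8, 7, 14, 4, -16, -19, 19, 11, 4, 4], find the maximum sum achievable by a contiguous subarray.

Using Kadane's algorithm on [8, 7, 14, 4, -16, -19, 19, 11, 4, 4]:

Scanning through the array:
Position 1 (value 7): max_ending_here = 15, max_so_far = 15
Position 2 (value 14): max_ending_here = 29, max_so_far = 29
Position 3 (value 4): max_ending_here = 33, max_so_far = 33
Position 4 (value -16): max_ending_here = 17, max_so_far = 33
Position 5 (value -19): max_ending_here = -2, max_so_far = 33
Position 6 (value 19): max_ending_here = 19, max_so_far = 33
Position 7 (value 11): max_ending_here = 30, max_so_far = 33
Position 8 (value 4): max_ending_here = 34, max_so_far = 34
Position 9 (value 4): max_ending_here = 38, max_so_far = 38

Maximum subarray: [19, 11, 4, 4]
Maximum sum: 38

The maximum subarray is [19, 11, 4, 4] with sum 38. This subarray runs from index 6 to index 9.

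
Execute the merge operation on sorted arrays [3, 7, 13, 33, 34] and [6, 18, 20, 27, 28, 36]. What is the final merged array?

Merging process:

Compare 3 vs 6: take 3 from left. Merged: [3]
Compare 7 vs 6: take 6 from right. Merged: [3, 6]
Compare 7 vs 18: take 7 from left. Merged: [3, 6, 7]
Compare 13 vs 18: take 13 from left. Merged: [3, 6, 7, 13]
Compare 33 vs 18: take 18 from right. Merged: [3, 6, 7, 13, 18]
Compare 33 vs 20: take 20 from right. Merged: [3, 6, 7, 13, 18, 20]
Compare 33 vs 27: take 27 from right. Merged: [3, 6, 7, 13, 18, 20, 27]
Compare 33 vs 28: take 28 from right. Merged: [3, 6, 7, 13, 18, 20, 27, 28]
Compare 33 vs 36: take 33 from left. Merged: [3, 6, 7, 13, 18, 20, 27, 28, 33]
Compare 34 vs 36: take 34 from left. Merged: [3, 6, 7, 13, 18, 20, 27, 28, 33, 34]
Append remaining from right: [36]. Merged: [3, 6, 7, 13, 18, 20, 27, 28, 33, 34, 36]

Final merged array: [3, 6, 7, 13, 18, 20, 27, 28, 33, 34, 36]
Total comparisons: 10

The merged array is [3, 6, 7, 13, 18, 20, 27, 28, 33, 34, 36], requiring 10 comparisons. The merge step runs in O(n) time where n is the total number of elements.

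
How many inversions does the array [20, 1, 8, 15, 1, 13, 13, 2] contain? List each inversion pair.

Finding inversions in [20, 1, 8, 15, 1, 13, 13, 2]:

(0, 1): arr[0]=20 > arr[1]=1
(0, 2): arr[0]=20 > arr[2]=8
(0, 3): arr[0]=20 > arr[3]=15
(0, 4): arr[0]=20 > arr[4]=1
(0, 5): arr[0]=20 > arr[5]=13
(0, 6): arr[0]=20 > arr[6]=13
(0, 7): arr[0]=20 > arr[7]=2
(2, 4): arr[2]=8 > arr[4]=1
(2, 7): arr[2]=8 > arr[7]=2
(3, 4): arr[3]=15 > arr[4]=1
(3, 5): arr[3]=15 > arr[5]=13
(3, 6): arr[3]=15 > arr[6]=13
(3, 7): arr[3]=15 > arr[7]=2
(5, 7): arr[5]=13 > arr[7]=2
(6, 7): arr[6]=13 > arr[7]=2

Total inversions: 15

The array has 15 inversion(s): (0,1), (0,2), (0,3), (0,4), (0,5), (0,6), (0,7), (2,4), (2,7), (3,4), (3,5), (3,6), (3,7), (5,7), (6,7). Each pair (i,j) satisfies i < j and arr[i] > arr[j].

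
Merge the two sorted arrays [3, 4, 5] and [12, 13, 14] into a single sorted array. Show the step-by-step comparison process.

Merging process:

Compare 3 vs 12: take 3 from left. Merged: [3]
Compare 4 vs 12: take 4 from left. Merged: [3, 4]
Compare 5 vs 12: take 5 from left. Merged: [3, 4, 5]
Append remaining from right: [12, 13, 14]. Merged: [3, 4, 5, 12, 13, 14]

Final merged array: [3, 4, 5, 12, 13, 14]
Total comparisons: 3

The merged array is [3, 4, 5, 12, 13, 14], requiring 3 comparisons. The merge step runs in O(n) time where n is the total number of elements.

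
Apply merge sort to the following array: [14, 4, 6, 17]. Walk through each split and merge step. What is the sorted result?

Merge sort trace:

Split: [14, 4, 6, 17] -> [14, 4] and [6, 17]
  Split: [14, 4] -> [14] and [4]
  Merge: [14] + [4] -> [4, 14]
  Split: [6, 17] -> [6] and [17]
  Merge: [6] + [17] -> [6, 17]
Merge: [4, 14] + [6, 17] -> [4, 6, 14, 17]

Final sorted array: [4, 6, 14, 17]

The merge sort proceeds by recursively splitting the array and merging sorted halves.
After all merges, the sorted array is [4, 6, 14, 17].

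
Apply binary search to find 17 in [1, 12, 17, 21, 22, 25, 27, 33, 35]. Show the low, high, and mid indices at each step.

Binary search for 17 in [1, 12, 17, 21, 22, 25, 27, 33, 35]:

lo=0, hi=8, mid=4, arr[mid]=22 -> 22 > 17, search left half
lo=0, hi=3, mid=1, arr[mid]=12 -> 12 < 17, search right half
lo=2, hi=3, mid=2, arr[mid]=17 -> Found target at index 2!

Binary search finds 17 at index 2 after 3 comparisons. The search repeatedly halves the search space by comparing with the middle element.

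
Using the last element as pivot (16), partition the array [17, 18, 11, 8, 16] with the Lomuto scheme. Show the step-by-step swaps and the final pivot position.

Lomuto partition with pivot = 16:

Initial array: [17, 18, 11, 8, 16]

arr[0]=17 > 16: no swap
arr[1]=18 > 16: no swap
arr[2]=11 <= 16: swap with position 0, array becomes [11, 18, 17, 8, 16]
arr[3]=8 <= 16: swap with position 1, array becomes [11, 8, 17, 18, 16]

Place pivot at position 2: [11, 8, 16, 18, 17]
Pivot position: 2

After partitioning with pivot 16, the array becomes [11, 8, 16, 18, 17]. The pivot is placed at index 2. All elements to the left of the pivot are <= 16, and all elements to the right are > 16.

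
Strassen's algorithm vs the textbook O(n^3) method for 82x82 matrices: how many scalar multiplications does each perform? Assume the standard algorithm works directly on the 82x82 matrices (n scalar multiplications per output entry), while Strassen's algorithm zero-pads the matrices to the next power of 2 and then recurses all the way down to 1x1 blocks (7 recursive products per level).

Matrix multiplication for 82x82 matrices:

Strassen's algorithm requires power-of-2 dimensions. Pad 82x82 to 128x128 (next power of 2).

Standard algorithm: 82^3 = 551368 multiplications
Strassen's algorithm: 7^(log2(128)) = 7^7 = 823543 multiplications
Difference: 551368 - 823543 = -272175 (Strassen uses MORE here due to padding overhead — for small or just-over-power-of-2 n, padding can outweigh the per-level savings)

Standard: 551368 multiplications (82^3). Strassen: 823543 multiplications (7^7, after padding to 128x128). Strassen reduces 8 recursive multiplications to 7 at each level.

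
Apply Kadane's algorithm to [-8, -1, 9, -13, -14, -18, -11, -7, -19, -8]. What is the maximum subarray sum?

Using Kadane's algorithm on [-8, -1, 9, -13, -14, -18, -11, -7, -19, -8]:

Scanning through the array:
Position 1 (value -1): max_ending_here = -1, max_so_far = -1
Position 2 (value 9): max_ending_here = 9, max_so_far = 9
Position 3 (value -13): max_ending_here = -4, max_so_far = 9
Position 4 (value -14): max_ending_here = -14, max_so_far = 9
Position 5 (value -18): max_ending_here = -18, max_so_far = 9
Position 6 (value -11): max_ending_here = -11, max_so_far = 9
Position 7 (value -7): max_ending_here = -7, max_so_far = 9
Position 8 (value -19): max_ending_here = -19, max_so_far = 9
Position 9 (value -8): max_ending_here = -8, max_so_far = 9

Maximum subarray: [9]
Maximum sum: 9

The maximum subarray is [9] with sum 9. This subarray runs from index 2 to index 2.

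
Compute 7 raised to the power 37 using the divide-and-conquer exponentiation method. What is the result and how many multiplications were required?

Computing 7^37 by squaring (build up from 7^1; each line after the first costs one multiplication):

7^1 = 7
7^2 = (7^1)^2 = 7^2 = 49
7^4 = (7^2)^2 = 49^2 = 2401
7^8 = (7^4)^2 = 2401^2 = 5764801
7^9 = 7 * 7^8 = 7 * 5764801 = 40353607
7^18 = (7^9)^2 = 40353607^2 = 1628413597910449
7^36 = (7^18)^2 = 1628413597910449^2 = 2651730845859653471779023381601
7^37 = 7 * 7^36 = 7 * 2651730845859653471779023381601 = 18562115921017574302453163671207

Result: 18562115921017574302453163671207
Multiplications needed: 7 (7 lines after 7^1)

7^37 = 18562115921017574302453163671207. Using exponentiation by squaring, this requires 7 multiplications. The key idea: if the exponent is even, square the half-power; if odd, multiply by the base once.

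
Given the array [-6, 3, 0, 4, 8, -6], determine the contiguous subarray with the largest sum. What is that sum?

Using Kadane's algorithm on [-6, 3, 0, 4, 8, -6]:

Scanning through the array:
Position 1 (value 3): max_ending_here = 3, max_so_far = 3
Position 2 (value 0): max_ending_here = 3, max_so_far = 3
Position 3 (value 4): max_ending_here = 7, max_so_far = 7
Position 4 (value 8): max_ending_here = 15, max_so_far = 15
Position 5 (value -6): max_ending_here = 9, max_so_far = 15

Maximum subarray: [3, 0, 4, 8]
Maximum sum: 15

The maximum subarray is [3, 0, 4, 8] with sum 15. This subarray runs from index 1 to index 4.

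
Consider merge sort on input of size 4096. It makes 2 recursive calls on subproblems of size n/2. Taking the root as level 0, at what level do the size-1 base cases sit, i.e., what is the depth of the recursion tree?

For divide and conquer with division factor 2:

Problem sizes at each level:
Level 0: 4096
Level 1: 2048
Level 2: 1024
Level 3: 512
Level 4: 256
Level 5: 128
Level 6: 64
Level 7: 32
Level 8: 16
Level 9: 8
Level 10: 4
Level 11: 2
Level 12: 1

The root is level 0 and the size-1 base case is level 12 (the tree spans levels 0 through 12, i.e. 13 levels counting the root), so the depth is the number of divisions: log_2(4096) = 12

The recursion tree depth is log_2(4096) = 12. At each level, the problem size is divided by 2, so it takes 12 divisions to reduce to a base case of size 1. The algorithm makes 2 recursive calls at each level.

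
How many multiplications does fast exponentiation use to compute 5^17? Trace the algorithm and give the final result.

Computing 5^17 by squaring (build up from 5^1; each line after the first costs one multiplication):

5^1 = 5
5^2 = (5^1)^2 = 5^2 = 25
5^4 = (5^2)^2 = 25^2 = 625
5^8 = (5^4)^2 = 625^2 = 390625
5^16 = (5^8)^2 = 390625^2 = 152587890625
5^17 = 5 * 5^16 = 5 * 152587890625 = 762939453125

Result: 762939453125
Multiplications needed: 5 (5 lines after 5^1)

5^17 = 762939453125. Using exponentiation by squaring, this requires 5 multiplications. The key idea: if the exponent is even, square the half-power; if odd, multiply by the base once.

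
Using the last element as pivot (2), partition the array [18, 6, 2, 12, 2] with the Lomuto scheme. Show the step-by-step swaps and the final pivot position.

Lomuto partition with pivot = 2:

Initial array: [18, 6, 2, 12, 2]

arr[0]=18 > 2: no swap
arr[1]=6 > 2: no swap
arr[2]=2 <= 2: swap with position 0, array becomes [2, 6, 18, 12, 2]
arr[3]=12 > 2: no swap

Place pivot at position 1: [2, 2, 18, 12, 6]
Pivot position: 1

After partitioning with pivot 2, the array becomes [2, 2, 18, 12, 6]. The pivot is placed at index 1. All elements to the left of the pivot are <= 2, and all elements to the right are > 2.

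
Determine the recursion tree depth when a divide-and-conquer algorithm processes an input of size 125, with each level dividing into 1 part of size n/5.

For divide and conquer with division factor 5:

Problem sizes at each level:
Level 0: 125
Level 1: 25
Level 2: 5
Level 3: 1

The root is level 0 and the size-1 base case is level 3 (the tree spans levels 0 through 3, i.e. 4 levels counting the root), so the depth is the number of divisions: log_5(125) = 3

The recursion tree depth is log_5(125) = 3. At each level, the problem size is divided by 5, so it takes 3 divisions to reduce to a base case of size 1. The algorithm makes 1 recursive call at each level.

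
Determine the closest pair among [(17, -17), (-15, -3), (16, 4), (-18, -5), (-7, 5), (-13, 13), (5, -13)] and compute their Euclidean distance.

Computing all pairwise distances among 7 points:

d((17, -17), (-15, -3)) = 34.9285
d((17, -17), (16, 4)) = 21.0238
d((17, -17), (-18, -5)) = 37.0
d((17, -17), (-7, 5)) = 32.5576
d((17, -17), (-13, 13)) = 42.4264
d((17, -17), (5, -13)) = 12.6491
d((-15, -3), (16, 4)) = 31.7805
d((-15, -3), (-18, -5)) = 3.6056 <-- minimum
d((-15, -3), (-7, 5)) = 11.3137
d((-15, -3), (-13, 13)) = 16.1245
d((-15, -3), (5, -13)) = 22.3607
d((16, 4), (-18, -5)) = 35.171
d((16, 4), (-7, 5)) = 23.0217
d((16, 4), (-13, 13)) = 30.3645
d((16, 4), (5, -13)) = 20.2485
d((-18, -5), (-7, 5)) = 14.8661
d((-18, -5), (-13, 13)) = 18.6815
d((-18, -5), (5, -13)) = 24.3516
d((-7, 5), (-13, 13)) = 10.0
d((-7, 5), (5, -13)) = 21.6333
d((-13, 13), (5, -13)) = 31.6228

Closest pair: (-15, -3) and (-18, -5) with distance 3.6056

The closest pair is (-15, -3) and (-18, -5) with Euclidean distance 3.6056. For 7 points, brute-force pairwise comparison is shown above. For large n, the divide-and-conquer algorithm (sort by x, recurse on halves, check the dividing strip) achieves O(n log n).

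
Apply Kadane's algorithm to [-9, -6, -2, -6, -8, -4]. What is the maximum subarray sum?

Using Kadane's algorithm on [-9, -6, -2, -6, -8, -4]:

Scanning through the array:
Position 1 (value -6): max_ending_here = -6, max_so_far = -6
Position 2 (value -2): max_ending_here = -2, max_so_far = -2
Position 3 (value -6): max_ending_here = -6, max_so_far = -2
Position 4 (value -8): max_ending_here = -8, max_so_far = -2
Position 5 (value -4): max_ending_here = -4, max_so_far = -2

Maximum subarray: [-2]
Maximum sum: -2

The maximum subarray is [-2] with sum -2. This subarray runs from index 2 to index 2.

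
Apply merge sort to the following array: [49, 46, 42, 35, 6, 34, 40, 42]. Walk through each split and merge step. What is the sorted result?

Merge sort trace:

Split: [49, 46, 42, 35, 6, 34, 40, 42] -> [49, 46, 42, 35] and [6, 34, 40, 42]
  Split: [49, 46, 42, 35] -> [49, 46] and [42, 35]
    Split: [49, 46] -> [49] and [46]
    Merge: [49] + [46] -> [46, 49]
    Split: [42, 35] -> [42] and [35]
    Merge: [42] + [35] -> [35, 42]
  Merge: [46, 49] + [35, 42] -> [35, 42, 46, 49]
  Split: [6, 34, 40, 42] -> [6, 34] and [40, 42]
    Split: [6, 34] -> [6] and [34]
    Merge: [6] + [34] -> [6, 34]
    Split: [40, 42] -> [40] and [42]
    Merge: [40] + [42] -> [40, 42]
  Merge: [6, 34] + [40, 42] -> [6, 34, 40, 42]
Merge: [35, 42, 46, 49] + [6, 34, 40, 42] -> [6, 34, 35, 40, 42, 42, 46, 49]

Final sorted array: [6, 34, 35, 40, 42, 42, 46, 49]

The merge sort proceeds by recursively splitting the array and merging sorted halves.
After all merges, the sorted array is [6, 34, 35, 40, 42, 42, 46, 49].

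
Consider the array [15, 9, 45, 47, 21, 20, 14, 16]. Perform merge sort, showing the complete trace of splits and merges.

Merge sort trace:

Split: [15, 9, 45, 47, 21, 20, 14, 16] -> [15, 9, 45, 47] and [21, 20, 14, 16]
  Split: [15, 9, 45, 47] -> [15, 9] and [45, 47]
    Split: [15, 9] -> [15] and [9]
    Merge: [15] + [9] -> [9, 15]
    Split: [45, 47] -> [45] and [47]
    Merge: [45] + [47] -> [45, 47]
  Merge: [9, 15] + [45, 47] -> [9, 15, 45, 47]
  Split: [21, 20, 14, 16] -> [21, 20] and [14, 16]
    Split: [21, 20] -> [21] and [20]
    Merge: [21] + [20] -> [20, 21]
    Split: [14, 16] -> [14] and [16]
    Merge: [14] + [16] -> [14, 16]
  Merge: [20, 21] + [14, 16] -> [14, 16, 20, 21]
Merge: [9, 15, 45, 47] + [14, 16, 20, 21] -> [9, 14, 15, 16, 20, 21, 45, 47]

Final sorted array: [9, 14, 15, 16, 20, 21, 45, 47]

The merge sort proceeds by recursively splitting the array and merging sorted halves.
After all merges, the sorted array is [9, 14, 15, 16, 20, 21, 45, 47].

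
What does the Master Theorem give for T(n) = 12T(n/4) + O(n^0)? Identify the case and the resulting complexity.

Master Theorem for T(n) = 12T(n/4) + O(n^0):

a = 12, b = 4, c = 0
log_b(a) = log_4(12) = 1.7925

Case 1: c = 0 < log_4(12) = 1.7925
T(n) = O(n^(log_4 12))

For T(n) = 12T(n/4) + O(n^0): log_4(12) = 1.7925. This is Case 1 of the Master Theorem (c < log_b(a), work dominated by leaves), giving O(n^(log_4 12)).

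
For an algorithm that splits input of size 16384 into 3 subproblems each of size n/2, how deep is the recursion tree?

For divide and conquer with division factor 2:

Problem sizes at each level:
Level 0: 16384
Level 1: 8192
Level 2: 4096
Level 3: 2048
Level 4: 1024
Level 5: 512
Level 6: 256
Level 7: 128
Level 8: 64
Level 9: 32
Level 10: 16
Level 11: 8
Level 12: 4
Level 13: 2
Level 14: 1

The root is level 0 and the size-1 base case is level 14 (the tree spans levels 0 through 14, i.e. 15 levels counting the root), so the depth is the number of divisions: log_2(16384) = 14

The recursion tree depth is log_2(16384) = 14. At each level, the problem size is divided by 2, so it takes 14 divisions to reduce to a base case of size 1. The algorithm makes 3 recursive calls at each level.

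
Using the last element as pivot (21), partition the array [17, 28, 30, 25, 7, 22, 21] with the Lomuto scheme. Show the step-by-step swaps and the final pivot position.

Lomuto partition with pivot = 21:

Initial array: [17, 28, 30, 25, 7, 22, 21]

arr[0]=17 <= 21: swap with position 0, array becomes [17, 28, 30, 25, 7, 22, 21]
arr[1]=28 > 21: no swap
arr[2]=30 > 21: no swap
arr[3]=25 > 21: no swap
arr[4]=7 <= 21: swap with position 1, array becomes [17, 7, 30, 25, 28, 22, 21]
arr[5]=22 > 21: no swap

Place pivot at position 2: [17, 7, 21, 25, 28, 22, 30]
Pivot position: 2

After partitioning with pivot 21, the array becomes [17, 7, 21, 25, 28, 22, 30]. The pivot is placed at index 2. All elements to the left of the pivot are <= 21, and all elements to the right are > 21.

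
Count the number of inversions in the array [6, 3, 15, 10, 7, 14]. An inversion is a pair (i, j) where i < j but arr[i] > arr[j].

Finding inversions in [6, 3, 15, 10, 7, 14]:

(0, 1): arr[0]=6 > arr[1]=3
(2, 3): arr[2]=15 > arr[3]=10
(2, 4): arr[2]=15 > arr[4]=7
(2, 5): arr[2]=15 > arr[5]=14
(3, 4): arr[3]=10 > arr[4]=7

Total inversions: 5

The array has 5 inversion(s): (0,1), (2,3), (2,4), (2,5), (3,4). Each pair (i,j) satisfies i < j and arr[i] > arr[j].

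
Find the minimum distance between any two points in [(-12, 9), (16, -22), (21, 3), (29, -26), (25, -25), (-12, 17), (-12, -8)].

Computing all pairwise distances among 7 points:

d((-12, 9), (16, -22)) = 41.7732
d((-12, 9), (21, 3)) = 33.541
d((-12, 9), (29, -26)) = 53.9073
d((-12, 9), (25, -25)) = 50.2494
d((-12, 9), (-12, 17)) = 8.0
d((-12, 9), (-12, -8)) = 17.0
d((16, -22), (21, 3)) = 25.4951
d((16, -22), (29, -26)) = 13.6015
d((16, -22), (25, -25)) = 9.4868
d((16, -22), (-12, 17)) = 48.0104
d((16, -22), (-12, -8)) = 31.305
d((21, 3), (29, -26)) = 30.0832
d((21, 3), (25, -25)) = 28.2843
d((21, 3), (-12, 17)) = 35.8469
d((21, 3), (-12, -8)) = 34.7851
d((29, -26), (25, -25)) = 4.1231 <-- minimum
d((29, -26), (-12, 17)) = 59.4138
d((29, -26), (-12, -8)) = 44.7772
d((25, -25), (-12, 17)) = 55.9732
d((25, -25), (-12, -8)) = 40.7185
d((-12, 17), (-12, -8)) = 25.0

Closest pair: (29, -26) and (25, -25) with distance 4.1231

The closest pair is (29, -26) and (25, -25) with Euclidean distance 4.1231. For 7 points, brute-force pairwise comparison is shown above. For large n, the divide-and-conquer algorithm (sort by x, recurse on halves, check the dividing strip) achieves O(n log n).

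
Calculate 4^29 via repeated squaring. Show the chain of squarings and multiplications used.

Computing 4^29 by squaring (build up from 4^1; each line after the first costs one multiplication):

4^1 = 4
4^2 = (4^1)^2 = 4^2 = 16
4^3 = 4 * 4^2 = 4 * 16 = 64
4^6 = (4^3)^2 = 64^2 = 4096
4^7 = 4 * 4^6 = 4 * 4096 = 16384
4^14 = (4^7)^2 = 16384^2 = 268435456
4^28 = (4^14)^2 = 268435456^2 = 72057594037927936
4^29 = 4 * 4^28 = 4 * 72057594037927936 = 288230376151711744

Result: 288230376151711744
Multiplications needed: 7 (7 lines after 4^1)

4^29 = 288230376151711744. Using exponentiation by squaring, this requires 7 multiplications. The key idea: if the exponent is even, square the half-power; if odd, multiply by the base once.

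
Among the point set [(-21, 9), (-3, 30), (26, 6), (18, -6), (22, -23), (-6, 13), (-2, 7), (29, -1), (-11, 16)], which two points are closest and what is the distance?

Computing all pairwise distances among 9 points:

d((-21, 9), (-3, 30)) = 27.6586
d((-21, 9), (26, 6)) = 47.0956
d((-21, 9), (18, -6)) = 41.7852
d((-21, 9), (22, -23)) = 53.6004
d((-21, 9), (-6, 13)) = 15.5242
d((-21, 9), (-2, 7)) = 19.105
d((-21, 9), (29, -1)) = 50.9902
d((-21, 9), (-11, 16)) = 12.2066
d((-3, 30), (26, 6)) = 37.6431
d((-3, 30), (18, -6)) = 41.6773
d((-3, 30), (22, -23)) = 58.6003
d((-3, 30), (-6, 13)) = 17.2627
d((-3, 30), (-2, 7)) = 23.0217
d((-3, 30), (29, -1)) = 44.5533
d((-3, 30), (-11, 16)) = 16.1245
d((26, 6), (18, -6)) = 14.4222
d((26, 6), (22, -23)) = 29.2746
d((26, 6), (-6, 13)) = 32.7567
d((26, 6), (-2, 7)) = 28.0179
d((26, 6), (29, -1)) = 7.6158
d((26, 6), (-11, 16)) = 38.3275
d((18, -6), (22, -23)) = 17.4642
d((18, -6), (-6, 13)) = 30.6105
d((18, -6), (-2, 7)) = 23.8537
d((18, -6), (29, -1)) = 12.083
d((18, -6), (-11, 16)) = 36.4005
d((22, -23), (-6, 13)) = 45.607
d((22, -23), (-2, 7)) = 38.4187
d((22, -23), (29, -1)) = 23.0868
d((22, -23), (-11, 16)) = 51.0882
d((-6, 13), (-2, 7)) = 7.2111
d((-6, 13), (29, -1)) = 37.6962
d((-6, 13), (-11, 16)) = 5.831 <-- minimum
d((-2, 7), (29, -1)) = 32.0156
d((-2, 7), (-11, 16)) = 12.7279
d((29, -1), (-11, 16)) = 43.4626

Closest pair: (-6, 13) and (-11, 16) with distance 5.831

The closest pair is (-6, 13) and (-11, 16) with Euclidean distance 5.831. For 9 points, brute-force pairwise comparison is shown above. For large n, the divide-and-conquer algorithm (sort by x, recurse on halves, check the dividing strip) achieves O(n log n).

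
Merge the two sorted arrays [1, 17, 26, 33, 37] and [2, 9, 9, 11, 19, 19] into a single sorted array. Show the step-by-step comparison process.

Merging process:

Compare 1 vs 2: take 1 from left. Merged: [1]
Compare 17 vs 2: take 2 from right. Merged: [1, 2]
Compare 17 vs 9: take 9 from right. Merged: [1, 2, 9]
Compare 17 vs 9: take 9 from right. Merged: [1, 2, 9, 9]
Compare 17 vs 11: take 11 from right. Merged: [1, 2, 9, 9, 11]
Compare 17 vs 19: take 17 from left. Merged: [1, 2, 9, 9, 11, 17]
Compare 26 vs 19: take 19 from right. Merged: [1, 2, 9, 9, 11, 17, 19]
Compare 26 vs 19: take 19 from right. Merged: [1, 2, 9, 9, 11, 17, 19, 19]
Append remaining from left: [26, 33, 37]. Merged: [1, 2, 9, 9, 11, 17, 19, 19, 26, 33, 37]

Final merged array: [1, 2, 9, 9, 11, 17, 19, 19, 26, 33, 37]
Total comparisons: 8

The merged array is [1, 2, 9, 9, 11, 17, 19, 19, 26, 33, 37], requiring 8 comparisons. The merge step runs in O(n) time where n is the total number of elements.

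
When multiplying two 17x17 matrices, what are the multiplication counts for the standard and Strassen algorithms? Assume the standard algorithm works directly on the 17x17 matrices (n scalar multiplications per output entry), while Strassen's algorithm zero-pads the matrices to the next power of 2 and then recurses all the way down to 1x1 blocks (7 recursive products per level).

Matrix multiplication for 17x17 matrices:

Strassen's algorithm requires power-of-2 dimensions. Pad 17x17 to 32x32 (next power of 2).

Standard algorithm: 17^3 = 4913 multiplications
Strassen's algorithm: 7^(log2(32)) = 7^5 = 16807 multiplications
Difference: 4913 - 16807 = -11894 (Strassen uses MORE here due to padding overhead — for small or just-over-power-of-2 n, padding can outweigh the per-level savings)

Standard: 4913 multiplications (17^3). Strassen: 16807 multiplications (7^5, after padding to 32x32). Strassen reduces 8 recursive multiplications to 7 at each level.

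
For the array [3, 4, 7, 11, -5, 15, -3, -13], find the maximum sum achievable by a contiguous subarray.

Using Kadane's algorithm on [3, 4, 7, 11, -5, 15, -3, -13]:

Scanning through the array:
Position 1 (value 4): max_ending_here = 7, max_so_far = 7
Position 2 (value 7): max_ending_here = 14, max_so_far = 14
Position 3 (value 11): max_ending_here = 25, max_so_far = 25
Position 4 (value -5): max_ending_here = 20, max_so_far = 25
Position 5 (value 15): max_ending_here = 35, max_so_far = 35
Position 6 (value -3): max_ending_here = 32, max_so_far = 35
Position 7 (value -13): max_ending_here = 19, max_so_far = 35

Maximum subarray: [3, 4, 7, 11, -5, 15]
Maximum sum: 35

The maximum subarray is [3, 4, 7, 11, -5, 15] with sum 35. This subarray runs from index 0 to index 5.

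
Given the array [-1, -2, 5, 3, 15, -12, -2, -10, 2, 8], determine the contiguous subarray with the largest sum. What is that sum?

Using Kadane's algorithm on [-1, -2, 5, 3, 15, -12, -2, -10, 2, 8]:

Scanning through the array:
Position 1 (value -2): max_ending_here = -2, max_so_far = -1
Position 2 (value 5): max_ending_here = 5, max_so_far = 5
Position 3 (value 3): max_ending_here = 8, max_so_far = 8
Position 4 (value 15): max_ending_here = 23, max_so_far = 23
Position 5 (value -12): max_ending_here = 11, max_so_far = 23
Position 6 (value -2): max_ending_here = 9, max_so_far = 23
Position 7 (value -10): max_ending_here = -1, max_so_far = 23
Position 8 (value 2): max_ending_here = 2, max_so_far = 23
Position 9 (value 8): max_ending_here = 10, max_so_far = 23

Maximum subarray: [5, 3, 15]
Maximum sum: 23

The maximum subarray is [5, 3, 15] with sum 23. This subarray runs from index 2 to index 4.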